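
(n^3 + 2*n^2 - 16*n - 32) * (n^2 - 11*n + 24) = n^5 - 9*n^4 - 14*n^3 + 192*n^2 - 32*n - 768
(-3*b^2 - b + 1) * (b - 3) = -3*b^3 + 8*b^2 + 4*b - 3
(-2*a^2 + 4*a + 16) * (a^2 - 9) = -2*a^4 + 4*a^3 + 34*a^2 - 36*a - 144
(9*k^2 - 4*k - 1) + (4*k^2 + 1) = 13*k^2 - 4*k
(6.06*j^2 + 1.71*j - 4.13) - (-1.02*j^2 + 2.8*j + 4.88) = 7.08*j^2 - 1.09*j - 9.01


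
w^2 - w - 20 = (w - 5)*(w + 4)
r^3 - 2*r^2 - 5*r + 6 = (r - 3)*(r - 1)*(r + 2)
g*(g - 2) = g^2 - 2*g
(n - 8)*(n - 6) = n^2 - 14*n + 48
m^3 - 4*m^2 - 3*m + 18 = (m - 3)^2*(m + 2)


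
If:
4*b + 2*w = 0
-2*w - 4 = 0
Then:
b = 1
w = -2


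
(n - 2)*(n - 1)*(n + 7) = n^3 + 4*n^2 - 19*n + 14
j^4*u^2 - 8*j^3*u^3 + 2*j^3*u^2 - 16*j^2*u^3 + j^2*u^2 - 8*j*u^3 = j*(j - 8*u)*(j*u + u)^2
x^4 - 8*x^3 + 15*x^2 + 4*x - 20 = (x - 5)*(x - 2)^2*(x + 1)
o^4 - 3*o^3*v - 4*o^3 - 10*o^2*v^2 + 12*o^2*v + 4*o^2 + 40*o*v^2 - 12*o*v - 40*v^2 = (o - 2)^2*(o - 5*v)*(o + 2*v)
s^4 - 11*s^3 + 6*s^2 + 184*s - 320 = (s - 8)*(s - 5)*(s - 2)*(s + 4)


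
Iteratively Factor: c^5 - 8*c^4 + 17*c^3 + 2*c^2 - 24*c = (c - 3)*(c^4 - 5*c^3 + 2*c^2 + 8*c) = (c - 4)*(c - 3)*(c^3 - c^2 - 2*c) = c*(c - 4)*(c - 3)*(c^2 - c - 2) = c*(c - 4)*(c - 3)*(c - 2)*(c + 1)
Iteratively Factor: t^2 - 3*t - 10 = (t + 2)*(t - 5)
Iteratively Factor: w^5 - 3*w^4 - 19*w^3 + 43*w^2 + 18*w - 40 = (w - 1)*(w^4 - 2*w^3 - 21*w^2 + 22*w + 40) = (w - 2)*(w - 1)*(w^3 - 21*w - 20) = (w - 2)*(w - 1)*(w + 4)*(w^2 - 4*w - 5) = (w - 2)*(w - 1)*(w + 1)*(w + 4)*(w - 5)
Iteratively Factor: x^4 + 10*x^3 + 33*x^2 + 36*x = (x + 3)*(x^3 + 7*x^2 + 12*x) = x*(x + 3)*(x^2 + 7*x + 12) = x*(x + 3)*(x + 4)*(x + 3)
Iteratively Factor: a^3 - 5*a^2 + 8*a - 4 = (a - 1)*(a^2 - 4*a + 4) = (a - 2)*(a - 1)*(a - 2)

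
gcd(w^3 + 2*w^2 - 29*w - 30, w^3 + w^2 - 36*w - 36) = w^2 + 7*w + 6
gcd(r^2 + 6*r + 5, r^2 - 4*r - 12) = 1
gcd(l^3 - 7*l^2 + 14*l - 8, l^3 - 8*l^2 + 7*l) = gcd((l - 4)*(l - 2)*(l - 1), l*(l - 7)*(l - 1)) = l - 1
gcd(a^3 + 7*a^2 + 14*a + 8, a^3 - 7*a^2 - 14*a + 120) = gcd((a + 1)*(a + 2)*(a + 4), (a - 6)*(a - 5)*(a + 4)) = a + 4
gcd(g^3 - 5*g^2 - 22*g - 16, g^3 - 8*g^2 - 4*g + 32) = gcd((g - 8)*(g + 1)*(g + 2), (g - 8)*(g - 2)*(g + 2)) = g^2 - 6*g - 16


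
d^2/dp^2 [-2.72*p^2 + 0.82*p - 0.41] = -5.44000000000000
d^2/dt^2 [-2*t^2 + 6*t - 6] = -4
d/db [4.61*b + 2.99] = 4.61000000000000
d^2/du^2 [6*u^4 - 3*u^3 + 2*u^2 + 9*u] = 72*u^2 - 18*u + 4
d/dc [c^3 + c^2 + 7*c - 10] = 3*c^2 + 2*c + 7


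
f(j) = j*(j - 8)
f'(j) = 2*j - 8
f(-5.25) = 69.56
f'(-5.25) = -18.50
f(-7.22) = 109.89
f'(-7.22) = -22.44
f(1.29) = -8.66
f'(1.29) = -5.42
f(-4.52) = 56.59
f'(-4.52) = -17.04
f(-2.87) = 31.20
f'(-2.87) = -13.74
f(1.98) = -11.92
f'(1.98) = -4.04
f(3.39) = -15.63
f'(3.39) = -1.22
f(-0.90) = 8.01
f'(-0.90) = -9.80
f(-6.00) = 84.00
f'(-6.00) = -20.00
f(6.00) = -12.00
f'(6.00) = 4.00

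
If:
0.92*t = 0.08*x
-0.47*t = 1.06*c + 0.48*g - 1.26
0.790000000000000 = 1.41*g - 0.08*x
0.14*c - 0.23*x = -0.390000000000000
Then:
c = 0.79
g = 0.68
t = 0.19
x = 2.18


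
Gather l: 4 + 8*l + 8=8*l + 12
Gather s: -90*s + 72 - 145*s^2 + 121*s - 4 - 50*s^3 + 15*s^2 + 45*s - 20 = -50*s^3 - 130*s^2 + 76*s + 48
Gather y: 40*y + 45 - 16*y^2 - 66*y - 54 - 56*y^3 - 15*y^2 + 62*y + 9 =-56*y^3 - 31*y^2 + 36*y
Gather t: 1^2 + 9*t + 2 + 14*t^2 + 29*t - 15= 14*t^2 + 38*t - 12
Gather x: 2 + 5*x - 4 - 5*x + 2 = 0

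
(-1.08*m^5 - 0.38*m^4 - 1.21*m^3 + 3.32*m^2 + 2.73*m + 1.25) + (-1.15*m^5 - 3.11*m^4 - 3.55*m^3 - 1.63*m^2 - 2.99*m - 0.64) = -2.23*m^5 - 3.49*m^4 - 4.76*m^3 + 1.69*m^2 - 0.26*m + 0.61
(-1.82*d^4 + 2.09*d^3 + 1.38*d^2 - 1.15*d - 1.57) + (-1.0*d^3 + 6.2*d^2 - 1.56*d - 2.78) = -1.82*d^4 + 1.09*d^3 + 7.58*d^2 - 2.71*d - 4.35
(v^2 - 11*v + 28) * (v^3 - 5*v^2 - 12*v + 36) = v^5 - 16*v^4 + 71*v^3 + 28*v^2 - 732*v + 1008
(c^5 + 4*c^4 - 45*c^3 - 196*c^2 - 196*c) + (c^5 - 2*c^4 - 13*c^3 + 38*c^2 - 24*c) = 2*c^5 + 2*c^4 - 58*c^3 - 158*c^2 - 220*c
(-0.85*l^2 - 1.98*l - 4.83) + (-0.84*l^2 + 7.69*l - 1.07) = -1.69*l^2 + 5.71*l - 5.9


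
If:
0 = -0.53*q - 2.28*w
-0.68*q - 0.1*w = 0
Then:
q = 0.00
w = 0.00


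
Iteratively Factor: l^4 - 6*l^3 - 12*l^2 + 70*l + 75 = (l + 1)*(l^3 - 7*l^2 - 5*l + 75) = (l - 5)*(l + 1)*(l^2 - 2*l - 15) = (l - 5)*(l + 1)*(l + 3)*(l - 5)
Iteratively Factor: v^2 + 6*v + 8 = (v + 4)*(v + 2)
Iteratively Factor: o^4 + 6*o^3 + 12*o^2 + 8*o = (o)*(o^3 + 6*o^2 + 12*o + 8) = o*(o + 2)*(o^2 + 4*o + 4) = o*(o + 2)^2*(o + 2)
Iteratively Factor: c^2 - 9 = (c + 3)*(c - 3)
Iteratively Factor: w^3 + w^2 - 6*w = (w)*(w^2 + w - 6) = w*(w + 3)*(w - 2)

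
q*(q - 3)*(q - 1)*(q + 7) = q^4 + 3*q^3 - 25*q^2 + 21*q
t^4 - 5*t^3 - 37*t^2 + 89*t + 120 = (t - 8)*(t - 3)*(t + 1)*(t + 5)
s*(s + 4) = s^2 + 4*s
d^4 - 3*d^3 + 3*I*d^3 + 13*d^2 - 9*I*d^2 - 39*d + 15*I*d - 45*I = (d - 3)*(d - 3*I)*(d + I)*(d + 5*I)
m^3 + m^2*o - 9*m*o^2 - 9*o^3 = (m - 3*o)*(m + o)*(m + 3*o)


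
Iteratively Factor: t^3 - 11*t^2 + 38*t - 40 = (t - 2)*(t^2 - 9*t + 20) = (t - 5)*(t - 2)*(t - 4)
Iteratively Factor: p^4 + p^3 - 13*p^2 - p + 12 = (p - 1)*(p^3 + 2*p^2 - 11*p - 12) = (p - 3)*(p - 1)*(p^2 + 5*p + 4) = (p - 3)*(p - 1)*(p + 4)*(p + 1)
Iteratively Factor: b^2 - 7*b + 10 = (b - 2)*(b - 5)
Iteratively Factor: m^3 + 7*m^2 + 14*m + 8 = (m + 4)*(m^2 + 3*m + 2) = (m + 2)*(m + 4)*(m + 1)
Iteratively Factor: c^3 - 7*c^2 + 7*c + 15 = (c - 5)*(c^2 - 2*c - 3) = (c - 5)*(c - 3)*(c + 1)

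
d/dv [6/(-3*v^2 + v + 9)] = 6*(6*v - 1)/(-3*v^2 + v + 9)^2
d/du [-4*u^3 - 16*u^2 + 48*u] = -12*u^2 - 32*u + 48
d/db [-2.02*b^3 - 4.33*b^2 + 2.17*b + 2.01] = -6.06*b^2 - 8.66*b + 2.17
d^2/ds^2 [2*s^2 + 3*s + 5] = 4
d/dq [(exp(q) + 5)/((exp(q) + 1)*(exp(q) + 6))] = (-exp(2*q) - 10*exp(q) - 29)*exp(q)/(exp(4*q) + 14*exp(3*q) + 61*exp(2*q) + 84*exp(q) + 36)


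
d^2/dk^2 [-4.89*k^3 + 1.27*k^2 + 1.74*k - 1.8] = 2.54 - 29.34*k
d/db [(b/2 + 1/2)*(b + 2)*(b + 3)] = 3*b^2/2 + 6*b + 11/2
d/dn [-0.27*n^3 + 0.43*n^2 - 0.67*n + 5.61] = -0.81*n^2 + 0.86*n - 0.67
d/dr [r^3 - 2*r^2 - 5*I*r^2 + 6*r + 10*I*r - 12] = 3*r^2 - 4*r - 10*I*r + 6 + 10*I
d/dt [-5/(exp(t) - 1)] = 5/(4*sinh(t/2)^2)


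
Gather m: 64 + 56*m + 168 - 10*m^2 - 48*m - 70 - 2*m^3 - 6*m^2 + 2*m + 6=-2*m^3 - 16*m^2 + 10*m + 168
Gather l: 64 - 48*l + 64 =128 - 48*l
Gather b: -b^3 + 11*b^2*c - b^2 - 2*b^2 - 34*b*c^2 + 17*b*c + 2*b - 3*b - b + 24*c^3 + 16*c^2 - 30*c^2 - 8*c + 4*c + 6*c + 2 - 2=-b^3 + b^2*(11*c - 3) + b*(-34*c^2 + 17*c - 2) + 24*c^3 - 14*c^2 + 2*c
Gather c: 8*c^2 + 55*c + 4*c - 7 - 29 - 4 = 8*c^2 + 59*c - 40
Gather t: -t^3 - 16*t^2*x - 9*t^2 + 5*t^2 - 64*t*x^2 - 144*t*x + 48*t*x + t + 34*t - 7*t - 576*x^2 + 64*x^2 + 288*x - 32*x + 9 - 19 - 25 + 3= -t^3 + t^2*(-16*x - 4) + t*(-64*x^2 - 96*x + 28) - 512*x^2 + 256*x - 32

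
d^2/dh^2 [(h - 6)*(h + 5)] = 2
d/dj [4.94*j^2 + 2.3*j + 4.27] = 9.88*j + 2.3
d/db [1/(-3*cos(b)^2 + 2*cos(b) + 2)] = 2*(1 - 3*cos(b))*sin(b)/(-3*cos(b)^2 + 2*cos(b) + 2)^2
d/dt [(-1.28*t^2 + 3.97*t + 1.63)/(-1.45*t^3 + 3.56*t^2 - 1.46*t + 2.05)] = (-1.856*t^4 + 11.513*t^3 - 5.1739*t^2 - 16.8536*t + 10.5183)/(2.1025*t^6 - 10.324*t^5 + 16.9076*t^4 - 16.3402*t^3 + 16.7276*t^2 - 5.986*t + 4.2025)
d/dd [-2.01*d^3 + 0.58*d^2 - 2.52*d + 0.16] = -6.03*d^2 + 1.16*d - 2.52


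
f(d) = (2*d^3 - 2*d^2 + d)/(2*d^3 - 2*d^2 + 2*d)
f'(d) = (-6*d^2 + 4*d - 2)*(2*d^3 - 2*d^2 + d)/(2*d^3 - 2*d^2 + 2*d)^2 + (6*d^2 - 4*d + 1)/(2*d^3 - 2*d^2 + 2*d) = (d - 1/2)/(d^4 - 2*d^3 + 3*d^2 - 2*d + 1)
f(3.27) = 0.94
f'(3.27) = 0.04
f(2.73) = 0.91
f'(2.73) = 0.07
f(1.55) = 0.73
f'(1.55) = 0.31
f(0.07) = 0.47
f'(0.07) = -0.49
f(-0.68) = 0.77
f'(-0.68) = -0.26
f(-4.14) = 0.98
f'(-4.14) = -0.01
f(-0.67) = 0.76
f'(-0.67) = -0.26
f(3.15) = 0.94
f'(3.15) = 0.04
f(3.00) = 0.93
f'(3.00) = 0.05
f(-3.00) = 0.96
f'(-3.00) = -0.02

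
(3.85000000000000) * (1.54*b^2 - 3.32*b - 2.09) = 5.929*b^2 - 12.782*b - 8.0465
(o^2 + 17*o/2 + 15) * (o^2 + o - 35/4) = o^4 + 19*o^3/2 + 59*o^2/4 - 475*o/8 - 525/4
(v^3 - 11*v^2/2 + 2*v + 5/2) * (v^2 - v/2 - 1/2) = v^5 - 6*v^4 + 17*v^3/4 + 17*v^2/4 - 9*v/4 - 5/4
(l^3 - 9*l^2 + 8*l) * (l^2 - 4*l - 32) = l^5 - 13*l^4 + 12*l^3 + 256*l^2 - 256*l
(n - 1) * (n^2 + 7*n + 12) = n^3 + 6*n^2 + 5*n - 12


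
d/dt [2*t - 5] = 2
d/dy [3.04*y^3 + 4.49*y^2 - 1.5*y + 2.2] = 9.12*y^2 + 8.98*y - 1.5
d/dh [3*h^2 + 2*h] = 6*h + 2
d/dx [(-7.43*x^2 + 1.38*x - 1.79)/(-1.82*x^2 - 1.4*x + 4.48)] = (12.9136*x^2 - 73.0884*x + 3.6764)/(3.3124*x^4 + 5.096*x^3 - 14.3472*x^2 - 12.544*x + 20.0704)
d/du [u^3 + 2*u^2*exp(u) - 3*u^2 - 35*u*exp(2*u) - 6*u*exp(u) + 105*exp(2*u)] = 2*u^2*exp(u) + 3*u^2 - 70*u*exp(2*u) - 2*u*exp(u) - 6*u + 175*exp(2*u) - 6*exp(u)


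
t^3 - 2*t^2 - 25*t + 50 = (t - 5)*(t - 2)*(t + 5)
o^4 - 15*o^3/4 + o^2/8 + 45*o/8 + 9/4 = (o - 3)*(o - 2)*(o + 1/2)*(o + 3/4)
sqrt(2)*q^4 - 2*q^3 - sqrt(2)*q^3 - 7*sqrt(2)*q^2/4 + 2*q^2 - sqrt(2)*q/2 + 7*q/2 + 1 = (q - 2)*(q + 1/2)*(q - sqrt(2))*(sqrt(2)*q + sqrt(2)/2)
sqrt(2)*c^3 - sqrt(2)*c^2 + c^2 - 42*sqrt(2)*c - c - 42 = (c - 7)*(c + 6)*(sqrt(2)*c + 1)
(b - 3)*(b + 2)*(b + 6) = b^3 + 5*b^2 - 12*b - 36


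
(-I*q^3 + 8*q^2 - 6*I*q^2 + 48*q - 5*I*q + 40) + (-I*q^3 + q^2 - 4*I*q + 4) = -2*I*q^3 + 9*q^2 - 6*I*q^2 + 48*q - 9*I*q + 44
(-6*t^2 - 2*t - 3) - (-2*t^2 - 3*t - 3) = -4*t^2 + t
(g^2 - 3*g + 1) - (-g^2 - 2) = 2*g^2 - 3*g + 3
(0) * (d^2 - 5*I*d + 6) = 0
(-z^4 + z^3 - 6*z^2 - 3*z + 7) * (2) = -2*z^4 + 2*z^3 - 12*z^2 - 6*z + 14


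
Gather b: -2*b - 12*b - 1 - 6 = -14*b - 7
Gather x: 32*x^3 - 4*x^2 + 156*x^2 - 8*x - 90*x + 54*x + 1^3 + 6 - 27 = 32*x^3 + 152*x^2 - 44*x - 20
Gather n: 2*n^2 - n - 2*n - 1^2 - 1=2*n^2 - 3*n - 2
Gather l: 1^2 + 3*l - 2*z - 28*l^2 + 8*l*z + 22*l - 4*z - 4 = -28*l^2 + l*(8*z + 25) - 6*z - 3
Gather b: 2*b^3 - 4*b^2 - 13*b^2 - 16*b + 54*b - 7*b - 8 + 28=2*b^3 - 17*b^2 + 31*b + 20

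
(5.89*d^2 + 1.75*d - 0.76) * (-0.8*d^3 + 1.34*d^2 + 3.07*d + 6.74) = -4.712*d^5 + 6.4926*d^4 + 21.0353*d^3 + 44.0527*d^2 + 9.4618*d - 5.1224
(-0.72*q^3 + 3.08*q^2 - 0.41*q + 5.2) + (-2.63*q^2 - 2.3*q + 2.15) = -0.72*q^3 + 0.45*q^2 - 2.71*q + 7.35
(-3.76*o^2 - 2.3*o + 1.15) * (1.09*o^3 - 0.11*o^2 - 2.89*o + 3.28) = -4.0984*o^5 - 2.0934*o^4 + 12.3729*o^3 - 5.8123*o^2 - 10.8675*o + 3.772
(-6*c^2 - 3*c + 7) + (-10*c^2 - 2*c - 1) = -16*c^2 - 5*c + 6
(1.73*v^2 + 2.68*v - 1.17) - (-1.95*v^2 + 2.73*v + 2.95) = 3.68*v^2 - 0.0499999999999998*v - 4.12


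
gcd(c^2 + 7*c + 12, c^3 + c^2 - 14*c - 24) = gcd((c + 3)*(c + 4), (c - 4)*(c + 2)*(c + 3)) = c + 3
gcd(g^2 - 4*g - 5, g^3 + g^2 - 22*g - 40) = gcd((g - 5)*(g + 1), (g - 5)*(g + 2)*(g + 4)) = g - 5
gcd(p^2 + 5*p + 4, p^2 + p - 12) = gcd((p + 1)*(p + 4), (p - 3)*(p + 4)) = p + 4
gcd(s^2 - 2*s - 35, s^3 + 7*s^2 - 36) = 1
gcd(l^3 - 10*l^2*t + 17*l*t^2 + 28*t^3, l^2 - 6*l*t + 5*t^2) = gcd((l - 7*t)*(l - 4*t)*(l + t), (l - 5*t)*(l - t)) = 1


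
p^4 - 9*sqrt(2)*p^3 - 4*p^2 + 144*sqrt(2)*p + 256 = (p - 8*sqrt(2))*(p - 4*sqrt(2))*(p + sqrt(2))*(p + 2*sqrt(2))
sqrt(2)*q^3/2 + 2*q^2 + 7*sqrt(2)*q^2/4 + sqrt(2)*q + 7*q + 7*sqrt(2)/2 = (q + 7/2)*(q + sqrt(2))*(sqrt(2)*q/2 + 1)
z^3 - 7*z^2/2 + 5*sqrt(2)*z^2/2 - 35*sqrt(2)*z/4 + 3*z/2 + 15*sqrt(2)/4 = (z - 3)*(z - 1/2)*(z + 5*sqrt(2)/2)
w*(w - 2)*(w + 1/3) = w^3 - 5*w^2/3 - 2*w/3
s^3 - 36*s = s*(s - 6)*(s + 6)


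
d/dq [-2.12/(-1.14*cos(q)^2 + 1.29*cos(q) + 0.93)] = (4.8336*cos(q) - 2.7348)*sin(q)/(-1.14*cos(q)^2 + 1.29*cos(q) + 0.93)^2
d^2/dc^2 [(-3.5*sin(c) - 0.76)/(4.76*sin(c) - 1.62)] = (44.208976*sin(c)^2 + 15.045912*sin(c) - 88.417952)/(107.850176*sin(c)^3 - 110.115936*sin(c)^2 + 37.476432*sin(c) - 4.251528)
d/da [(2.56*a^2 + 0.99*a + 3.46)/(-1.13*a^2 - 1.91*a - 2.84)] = (-3.7709*a^2 - 6.7212*a + 3.797)/(1.2769*a^4 + 4.3166*a^3 + 10.0665*a^2 + 10.8488*a + 8.0656)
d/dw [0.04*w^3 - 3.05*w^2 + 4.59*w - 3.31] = 0.12*w^2 - 6.1*w + 4.59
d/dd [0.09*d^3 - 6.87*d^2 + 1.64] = d*(0.27*d - 13.74)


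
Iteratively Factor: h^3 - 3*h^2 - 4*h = (h - 4)*(h^2 + h) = h*(h - 4)*(h + 1)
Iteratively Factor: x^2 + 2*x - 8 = (x - 2)*(x + 4)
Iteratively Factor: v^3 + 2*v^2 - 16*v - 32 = (v - 4)*(v^2 + 6*v + 8) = (v - 4)*(v + 4)*(v + 2)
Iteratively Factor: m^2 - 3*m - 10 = (m + 2)*(m - 5)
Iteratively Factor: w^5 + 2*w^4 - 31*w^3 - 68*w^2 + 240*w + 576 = (w - 4)*(w^4 + 6*w^3 - 7*w^2 - 96*w - 144) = (w - 4)*(w + 3)*(w^3 + 3*w^2 - 16*w - 48) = (w - 4)^2*(w + 3)*(w^2 + 7*w + 12) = (w - 4)^2*(w + 3)*(w + 4)*(w + 3)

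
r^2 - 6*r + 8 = (r - 4)*(r - 2)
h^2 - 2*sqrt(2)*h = h*(h - 2*sqrt(2))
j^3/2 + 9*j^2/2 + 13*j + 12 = (j/2 + 1)*(j + 3)*(j + 4)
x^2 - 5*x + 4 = (x - 4)*(x - 1)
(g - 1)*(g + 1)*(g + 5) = g^3 + 5*g^2 - g - 5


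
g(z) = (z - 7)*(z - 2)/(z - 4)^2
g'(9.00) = 0.14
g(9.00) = 0.56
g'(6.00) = 1.75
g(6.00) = -1.00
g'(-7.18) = -0.00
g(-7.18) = 1.04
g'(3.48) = -81.65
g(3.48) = -19.27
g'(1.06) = -0.36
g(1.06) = 0.65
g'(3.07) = -13.76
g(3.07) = -4.86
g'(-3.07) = -0.01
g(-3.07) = 1.02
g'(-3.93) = -0.01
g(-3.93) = 1.03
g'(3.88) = -6875.00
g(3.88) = -407.33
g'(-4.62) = -0.01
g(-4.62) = 1.04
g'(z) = (z - 7)/(z - 4)^2 - 2*(z - 7)*(z - 2)/(z - 4)^3 + (z - 2)/(z - 4)^2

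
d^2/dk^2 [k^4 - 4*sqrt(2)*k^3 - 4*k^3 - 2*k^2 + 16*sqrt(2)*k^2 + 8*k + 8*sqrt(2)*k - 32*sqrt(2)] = 12*k^2 - 24*sqrt(2)*k - 24*k - 4 + 32*sqrt(2)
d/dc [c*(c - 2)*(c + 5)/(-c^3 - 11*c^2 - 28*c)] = 2*(-4*c^2 - 38*c - 97)/(c^4 + 22*c^3 + 177*c^2 + 616*c + 784)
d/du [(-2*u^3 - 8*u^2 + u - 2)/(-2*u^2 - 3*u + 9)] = (4*u^4 + 12*u^3 - 28*u^2 - 152*u + 3)/(4*u^4 + 12*u^3 - 27*u^2 - 54*u + 81)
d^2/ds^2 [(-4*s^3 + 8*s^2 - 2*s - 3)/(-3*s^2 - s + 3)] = 2*(82*s^3 - 171*s^2 + 189*s - 36)/(27*s^6 + 27*s^5 - 72*s^4 - 53*s^3 + 72*s^2 + 27*s - 27)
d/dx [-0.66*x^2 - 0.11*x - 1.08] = -1.32*x - 0.11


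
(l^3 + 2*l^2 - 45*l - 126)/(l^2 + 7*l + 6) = (l^2 - 4*l - 21)/(l + 1)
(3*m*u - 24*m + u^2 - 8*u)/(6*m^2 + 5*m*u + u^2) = (u - 8)/(2*m + u)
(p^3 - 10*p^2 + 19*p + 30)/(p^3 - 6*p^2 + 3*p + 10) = (p - 6)/(p - 2)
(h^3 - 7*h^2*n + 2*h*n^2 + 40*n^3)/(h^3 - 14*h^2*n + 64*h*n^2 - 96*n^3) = (h^2 - 3*h*n - 10*n^2)/(h^2 - 10*h*n + 24*n^2)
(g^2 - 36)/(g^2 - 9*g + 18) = (g + 6)/(g - 3)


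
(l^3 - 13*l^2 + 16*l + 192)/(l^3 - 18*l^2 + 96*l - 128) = (l + 3)/(l - 2)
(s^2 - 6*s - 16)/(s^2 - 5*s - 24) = (s + 2)/(s + 3)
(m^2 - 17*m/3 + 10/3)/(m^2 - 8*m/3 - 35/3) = (3*m - 2)/(3*m + 7)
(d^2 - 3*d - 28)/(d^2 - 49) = (d + 4)/(d + 7)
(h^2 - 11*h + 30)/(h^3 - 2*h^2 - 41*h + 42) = (h^2 - 11*h + 30)/(h^3 - 2*h^2 - 41*h + 42)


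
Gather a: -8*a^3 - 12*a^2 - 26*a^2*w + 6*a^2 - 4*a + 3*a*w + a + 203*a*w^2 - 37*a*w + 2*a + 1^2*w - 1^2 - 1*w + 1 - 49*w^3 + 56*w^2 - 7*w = -8*a^3 + a^2*(-26*w - 6) + a*(203*w^2 - 34*w - 1) - 49*w^3 + 56*w^2 - 7*w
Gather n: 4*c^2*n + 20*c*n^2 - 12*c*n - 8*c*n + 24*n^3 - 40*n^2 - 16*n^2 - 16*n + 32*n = 24*n^3 + n^2*(20*c - 56) + n*(4*c^2 - 20*c + 16)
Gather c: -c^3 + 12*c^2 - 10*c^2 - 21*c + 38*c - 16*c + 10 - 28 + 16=-c^3 + 2*c^2 + c - 2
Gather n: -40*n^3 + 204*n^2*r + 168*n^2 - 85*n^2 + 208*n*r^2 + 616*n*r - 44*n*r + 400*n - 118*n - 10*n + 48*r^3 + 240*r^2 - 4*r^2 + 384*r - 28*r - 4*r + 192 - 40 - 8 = -40*n^3 + n^2*(204*r + 83) + n*(208*r^2 + 572*r + 272) + 48*r^3 + 236*r^2 + 352*r + 144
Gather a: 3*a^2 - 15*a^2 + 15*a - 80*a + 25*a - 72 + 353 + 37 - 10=-12*a^2 - 40*a + 308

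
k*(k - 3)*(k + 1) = k^3 - 2*k^2 - 3*k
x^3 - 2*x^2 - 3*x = x*(x - 3)*(x + 1)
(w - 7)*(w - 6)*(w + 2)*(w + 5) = w^4 - 6*w^3 - 39*w^2 + 164*w + 420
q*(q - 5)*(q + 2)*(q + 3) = q^4 - 19*q^2 - 30*q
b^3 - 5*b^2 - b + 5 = (b - 5)*(b - 1)*(b + 1)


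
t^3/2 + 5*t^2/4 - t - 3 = (t/2 + 1)*(t - 3/2)*(t + 2)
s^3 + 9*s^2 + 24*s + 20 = (s + 2)^2*(s + 5)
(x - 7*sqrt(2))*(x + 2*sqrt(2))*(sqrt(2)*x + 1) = sqrt(2)*x^3 - 9*x^2 - 33*sqrt(2)*x - 28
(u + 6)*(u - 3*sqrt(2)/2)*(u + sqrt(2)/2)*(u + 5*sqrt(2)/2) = u^4 + 3*sqrt(2)*u^3/2 + 6*u^3 - 13*u^2/2 + 9*sqrt(2)*u^2 - 39*u - 15*sqrt(2)*u/4 - 45*sqrt(2)/2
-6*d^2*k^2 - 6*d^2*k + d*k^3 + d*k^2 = k*(-6*d + k)*(d*k + d)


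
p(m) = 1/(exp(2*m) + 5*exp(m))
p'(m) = (-2*exp(2*m) - 5*exp(m))/(exp(2*m) + 5*exp(m))^2 = (-2*exp(m) - 5)*exp(-m)/(exp(m) + 5)^2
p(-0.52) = 0.30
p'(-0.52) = -0.33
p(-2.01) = 1.45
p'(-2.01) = -1.49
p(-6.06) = 85.64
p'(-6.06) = -85.68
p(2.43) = 0.01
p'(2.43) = -0.01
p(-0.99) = 0.50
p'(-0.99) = -0.54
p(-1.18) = 0.61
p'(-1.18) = -0.65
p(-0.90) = 0.45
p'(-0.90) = -0.49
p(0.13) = 0.14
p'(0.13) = -0.17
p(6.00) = 0.00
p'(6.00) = 0.00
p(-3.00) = 3.98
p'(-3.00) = -4.02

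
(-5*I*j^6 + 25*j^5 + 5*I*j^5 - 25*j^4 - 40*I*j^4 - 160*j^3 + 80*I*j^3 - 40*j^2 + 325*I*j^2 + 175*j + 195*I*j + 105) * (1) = -5*I*j^6 + 25*j^5 + 5*I*j^5 - 25*j^4 - 40*I*j^4 - 160*j^3 + 80*I*j^3 - 40*j^2 + 325*I*j^2 + 175*j + 195*I*j + 105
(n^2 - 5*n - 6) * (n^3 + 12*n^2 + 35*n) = n^5 + 7*n^4 - 31*n^3 - 247*n^2 - 210*n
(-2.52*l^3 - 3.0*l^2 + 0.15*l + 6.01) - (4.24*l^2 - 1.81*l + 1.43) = -2.52*l^3 - 7.24*l^2 + 1.96*l + 4.58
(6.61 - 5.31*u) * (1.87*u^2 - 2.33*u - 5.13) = -9.9297*u^3 + 24.733*u^2 + 11.839*u - 33.9093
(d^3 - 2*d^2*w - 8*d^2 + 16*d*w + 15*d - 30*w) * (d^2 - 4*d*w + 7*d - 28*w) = d^5 - 6*d^4*w - d^4 + 8*d^3*w^2 + 6*d^3*w - 41*d^3 - 8*d^2*w^2 + 246*d^2*w + 105*d^2 - 328*d*w^2 - 630*d*w + 840*w^2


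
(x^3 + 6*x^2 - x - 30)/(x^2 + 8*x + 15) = x - 2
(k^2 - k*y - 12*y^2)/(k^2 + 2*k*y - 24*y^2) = (k + 3*y)/(k + 6*y)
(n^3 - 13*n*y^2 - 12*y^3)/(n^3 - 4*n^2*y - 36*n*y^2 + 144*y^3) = (-n^2 - 4*n*y - 3*y^2)/(-n^2 + 36*y^2)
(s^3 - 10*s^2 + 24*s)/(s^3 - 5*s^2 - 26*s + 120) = s/(s + 5)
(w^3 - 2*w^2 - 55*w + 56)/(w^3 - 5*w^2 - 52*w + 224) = (w - 1)/(w - 4)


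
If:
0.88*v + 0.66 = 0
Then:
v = -0.75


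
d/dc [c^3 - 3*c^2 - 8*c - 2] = 3*c^2 - 6*c - 8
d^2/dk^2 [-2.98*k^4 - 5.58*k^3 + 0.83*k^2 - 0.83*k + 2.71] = -35.76*k^2 - 33.48*k + 1.66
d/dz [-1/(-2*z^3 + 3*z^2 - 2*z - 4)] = 2*(-3*z^2 + 3*z - 1)/(2*z^3 - 3*z^2 + 2*z + 4)^2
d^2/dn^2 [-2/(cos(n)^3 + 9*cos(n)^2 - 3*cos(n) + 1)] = 144*((1 - cos(2*n))^3 - 22*(1 - cos(2*n))^2*cos(n) - 74*(1 - cos(2*n))^2 - 40*cos(n) - 64*cos(2*n) + 8*cos(3*n) + 224)/(9*cos(n) - 18*cos(2*n) - cos(3*n) - 22)^3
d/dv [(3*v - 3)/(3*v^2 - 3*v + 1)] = 3*(-3*v^2 + 6*v - 2)/(9*v^4 - 18*v^3 + 15*v^2 - 6*v + 1)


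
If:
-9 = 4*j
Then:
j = -9/4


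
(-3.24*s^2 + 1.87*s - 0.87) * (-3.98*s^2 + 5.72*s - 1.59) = 12.8952*s^4 - 25.9754*s^3 + 19.3106*s^2 - 7.9497*s + 1.3833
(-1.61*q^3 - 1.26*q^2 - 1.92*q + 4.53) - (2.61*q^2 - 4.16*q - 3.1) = -1.61*q^3 - 3.87*q^2 + 2.24*q + 7.63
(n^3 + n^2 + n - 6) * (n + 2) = n^4 + 3*n^3 + 3*n^2 - 4*n - 12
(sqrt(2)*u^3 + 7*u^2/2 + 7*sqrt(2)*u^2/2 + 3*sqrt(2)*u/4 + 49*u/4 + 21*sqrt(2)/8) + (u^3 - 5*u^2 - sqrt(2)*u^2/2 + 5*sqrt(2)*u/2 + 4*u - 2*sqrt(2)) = u^3 + sqrt(2)*u^3 - 3*u^2/2 + 3*sqrt(2)*u^2 + 13*sqrt(2)*u/4 + 65*u/4 + 5*sqrt(2)/8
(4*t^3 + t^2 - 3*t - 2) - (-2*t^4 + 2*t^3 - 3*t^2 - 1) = 2*t^4 + 2*t^3 + 4*t^2 - 3*t - 1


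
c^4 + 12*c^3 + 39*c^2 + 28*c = c*(c + 1)*(c + 4)*(c + 7)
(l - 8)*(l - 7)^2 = l^3 - 22*l^2 + 161*l - 392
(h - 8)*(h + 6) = h^2 - 2*h - 48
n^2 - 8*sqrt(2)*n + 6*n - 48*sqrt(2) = (n + 6)*(n - 8*sqrt(2))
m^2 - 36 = (m - 6)*(m + 6)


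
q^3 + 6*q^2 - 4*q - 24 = (q - 2)*(q + 2)*(q + 6)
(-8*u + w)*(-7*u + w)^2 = -392*u^3 + 161*u^2*w - 22*u*w^2 + w^3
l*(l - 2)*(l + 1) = l^3 - l^2 - 2*l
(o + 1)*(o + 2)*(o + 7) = o^3 + 10*o^2 + 23*o + 14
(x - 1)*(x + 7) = x^2 + 6*x - 7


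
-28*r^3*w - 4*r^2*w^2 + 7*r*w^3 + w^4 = w*(-2*r + w)*(2*r + w)*(7*r + w)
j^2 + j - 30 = (j - 5)*(j + 6)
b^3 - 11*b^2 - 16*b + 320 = (b - 8)^2*(b + 5)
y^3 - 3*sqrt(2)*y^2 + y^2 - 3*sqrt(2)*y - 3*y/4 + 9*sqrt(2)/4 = (y - 1/2)*(y + 3/2)*(y - 3*sqrt(2))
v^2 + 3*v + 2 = (v + 1)*(v + 2)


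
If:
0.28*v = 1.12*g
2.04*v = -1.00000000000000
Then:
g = -0.12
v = -0.49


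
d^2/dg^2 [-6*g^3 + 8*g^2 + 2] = 16 - 36*g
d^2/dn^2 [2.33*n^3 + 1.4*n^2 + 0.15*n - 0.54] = 13.98*n + 2.8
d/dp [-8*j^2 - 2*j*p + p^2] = -2*j + 2*p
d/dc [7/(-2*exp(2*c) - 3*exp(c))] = 7*(4*exp(c) + 3)*exp(-c)/(2*exp(c) + 3)^2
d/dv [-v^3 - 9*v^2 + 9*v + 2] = -3*v^2 - 18*v + 9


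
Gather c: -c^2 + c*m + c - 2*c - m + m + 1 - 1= -c^2 + c*(m - 1)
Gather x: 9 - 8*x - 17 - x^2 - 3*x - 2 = -x^2 - 11*x - 10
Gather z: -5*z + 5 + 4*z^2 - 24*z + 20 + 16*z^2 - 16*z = 20*z^2 - 45*z + 25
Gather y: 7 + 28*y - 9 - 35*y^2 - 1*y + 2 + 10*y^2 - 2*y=-25*y^2 + 25*y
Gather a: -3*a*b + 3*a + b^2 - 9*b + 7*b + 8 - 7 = a*(3 - 3*b) + b^2 - 2*b + 1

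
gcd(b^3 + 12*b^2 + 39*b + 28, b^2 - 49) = b + 7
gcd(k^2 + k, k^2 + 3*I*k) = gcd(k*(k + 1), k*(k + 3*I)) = k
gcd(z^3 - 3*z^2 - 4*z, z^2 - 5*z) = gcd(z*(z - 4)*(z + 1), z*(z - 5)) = z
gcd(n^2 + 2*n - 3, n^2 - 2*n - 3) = 1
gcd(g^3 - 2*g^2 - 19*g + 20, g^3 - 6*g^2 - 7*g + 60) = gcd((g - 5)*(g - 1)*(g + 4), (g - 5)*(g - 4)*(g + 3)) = g - 5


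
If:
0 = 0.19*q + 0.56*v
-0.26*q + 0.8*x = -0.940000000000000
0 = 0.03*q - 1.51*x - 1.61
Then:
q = 0.36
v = -0.12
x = -1.06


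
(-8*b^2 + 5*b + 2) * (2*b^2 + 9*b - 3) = -16*b^4 - 62*b^3 + 73*b^2 + 3*b - 6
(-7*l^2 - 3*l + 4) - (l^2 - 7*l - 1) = -8*l^2 + 4*l + 5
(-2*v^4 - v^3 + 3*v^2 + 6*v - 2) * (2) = -4*v^4 - 2*v^3 + 6*v^2 + 12*v - 4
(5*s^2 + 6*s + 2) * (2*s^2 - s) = 10*s^4 + 7*s^3 - 2*s^2 - 2*s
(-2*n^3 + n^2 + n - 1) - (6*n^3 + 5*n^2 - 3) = -8*n^3 - 4*n^2 + n + 2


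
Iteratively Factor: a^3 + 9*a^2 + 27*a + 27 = (a + 3)*(a^2 + 6*a + 9) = (a + 3)^2*(a + 3)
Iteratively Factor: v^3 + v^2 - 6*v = (v)*(v^2 + v - 6) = v*(v + 3)*(v - 2)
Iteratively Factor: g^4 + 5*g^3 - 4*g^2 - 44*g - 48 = (g + 2)*(g^3 + 3*g^2 - 10*g - 24) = (g + 2)*(g + 4)*(g^2 - g - 6) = (g - 3)*(g + 2)*(g + 4)*(g + 2)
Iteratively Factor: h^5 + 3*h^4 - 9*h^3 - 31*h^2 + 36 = (h + 2)*(h^4 + h^3 - 11*h^2 - 9*h + 18) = (h - 3)*(h + 2)*(h^3 + 4*h^2 + h - 6) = (h - 3)*(h + 2)*(h + 3)*(h^2 + h - 2) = (h - 3)*(h - 1)*(h + 2)*(h + 3)*(h + 2)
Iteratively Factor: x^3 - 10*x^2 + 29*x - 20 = (x - 5)*(x^2 - 5*x + 4) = (x - 5)*(x - 1)*(x - 4)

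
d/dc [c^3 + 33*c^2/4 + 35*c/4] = 3*c^2 + 33*c/2 + 35/4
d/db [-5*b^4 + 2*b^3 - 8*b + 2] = -20*b^3 + 6*b^2 - 8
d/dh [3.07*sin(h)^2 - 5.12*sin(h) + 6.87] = (6.14*sin(h) - 5.12)*cos(h)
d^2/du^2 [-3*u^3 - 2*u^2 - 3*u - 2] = -18*u - 4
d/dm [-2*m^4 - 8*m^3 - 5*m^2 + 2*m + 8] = -8*m^3 - 24*m^2 - 10*m + 2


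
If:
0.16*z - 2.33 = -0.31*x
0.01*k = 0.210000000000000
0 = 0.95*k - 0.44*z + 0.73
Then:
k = 21.00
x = -16.74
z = 47.00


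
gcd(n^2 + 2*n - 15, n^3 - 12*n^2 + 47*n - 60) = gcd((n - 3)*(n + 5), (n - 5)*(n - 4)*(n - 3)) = n - 3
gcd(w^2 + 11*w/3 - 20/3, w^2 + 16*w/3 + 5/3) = w + 5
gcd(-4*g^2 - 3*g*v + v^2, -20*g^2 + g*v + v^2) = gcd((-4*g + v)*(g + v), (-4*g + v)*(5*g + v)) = -4*g + v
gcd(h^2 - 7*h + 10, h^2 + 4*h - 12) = h - 2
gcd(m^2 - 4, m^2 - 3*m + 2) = m - 2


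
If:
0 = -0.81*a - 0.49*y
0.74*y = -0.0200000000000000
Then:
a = 0.02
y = -0.03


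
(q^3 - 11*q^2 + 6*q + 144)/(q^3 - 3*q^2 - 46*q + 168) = (q^2 - 5*q - 24)/(q^2 + 3*q - 28)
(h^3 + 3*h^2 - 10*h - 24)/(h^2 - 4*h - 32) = (h^2 - h - 6)/(h - 8)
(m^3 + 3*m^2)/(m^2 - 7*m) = m*(m + 3)/(m - 7)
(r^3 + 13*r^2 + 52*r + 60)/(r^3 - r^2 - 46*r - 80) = (r + 6)/(r - 8)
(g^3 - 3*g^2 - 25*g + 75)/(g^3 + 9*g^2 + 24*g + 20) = (g^2 - 8*g + 15)/(g^2 + 4*g + 4)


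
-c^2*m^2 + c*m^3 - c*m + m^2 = m*(-c + m)*(c*m + 1)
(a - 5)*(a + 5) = a^2 - 25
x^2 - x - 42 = (x - 7)*(x + 6)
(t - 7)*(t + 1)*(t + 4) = t^3 - 2*t^2 - 31*t - 28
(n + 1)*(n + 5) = n^2 + 6*n + 5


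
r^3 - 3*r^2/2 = r^2*(r - 3/2)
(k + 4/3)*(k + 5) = k^2 + 19*k/3 + 20/3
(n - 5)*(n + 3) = n^2 - 2*n - 15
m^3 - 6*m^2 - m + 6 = (m - 6)*(m - 1)*(m + 1)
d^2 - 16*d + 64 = (d - 8)^2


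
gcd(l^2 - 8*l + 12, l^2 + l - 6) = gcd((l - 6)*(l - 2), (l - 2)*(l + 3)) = l - 2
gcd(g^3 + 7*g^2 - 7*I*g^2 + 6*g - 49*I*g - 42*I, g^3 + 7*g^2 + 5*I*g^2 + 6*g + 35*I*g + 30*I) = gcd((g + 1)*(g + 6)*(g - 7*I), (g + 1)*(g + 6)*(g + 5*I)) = g^2 + 7*g + 6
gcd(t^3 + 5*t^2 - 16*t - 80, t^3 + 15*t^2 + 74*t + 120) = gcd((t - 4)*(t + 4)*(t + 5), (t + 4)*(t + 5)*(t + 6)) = t^2 + 9*t + 20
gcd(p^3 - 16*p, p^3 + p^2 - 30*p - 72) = p + 4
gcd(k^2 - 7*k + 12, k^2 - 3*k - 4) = k - 4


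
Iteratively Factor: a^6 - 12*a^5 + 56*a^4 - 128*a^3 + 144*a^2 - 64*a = (a - 4)*(a^5 - 8*a^4 + 24*a^3 - 32*a^2 + 16*a) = (a - 4)*(a - 2)*(a^4 - 6*a^3 + 12*a^2 - 8*a) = (a - 4)*(a - 2)^2*(a^3 - 4*a^2 + 4*a) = (a - 4)*(a - 2)^3*(a^2 - 2*a) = a*(a - 4)*(a - 2)^3*(a - 2)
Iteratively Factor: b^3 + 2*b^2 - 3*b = (b - 1)*(b^2 + 3*b) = b*(b - 1)*(b + 3)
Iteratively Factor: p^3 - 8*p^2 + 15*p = (p - 3)*(p^2 - 5*p) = (p - 5)*(p - 3)*(p)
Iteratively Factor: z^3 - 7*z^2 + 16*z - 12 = (z - 2)*(z^2 - 5*z + 6) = (z - 3)*(z - 2)*(z - 2)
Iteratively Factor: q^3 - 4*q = (q)*(q^2 - 4) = q*(q + 2)*(q - 2)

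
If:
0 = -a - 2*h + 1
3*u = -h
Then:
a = 6*u + 1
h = -3*u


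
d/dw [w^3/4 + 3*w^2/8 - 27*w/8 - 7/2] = 3*w^2/4 + 3*w/4 - 27/8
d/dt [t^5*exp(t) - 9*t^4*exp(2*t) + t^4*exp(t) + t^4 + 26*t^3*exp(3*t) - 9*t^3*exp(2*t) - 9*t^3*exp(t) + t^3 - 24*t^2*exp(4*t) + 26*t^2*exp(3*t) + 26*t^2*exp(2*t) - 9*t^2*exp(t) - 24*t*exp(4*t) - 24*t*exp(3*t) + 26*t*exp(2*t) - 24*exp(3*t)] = t^5*exp(t) - 18*t^4*exp(2*t) + 6*t^4*exp(t) + 78*t^3*exp(3*t) - 54*t^3*exp(2*t) - 5*t^3*exp(t) + 4*t^3 - 96*t^2*exp(4*t) + 156*t^2*exp(3*t) + 25*t^2*exp(2*t) - 36*t^2*exp(t) + 3*t^2 - 144*t*exp(4*t) - 20*t*exp(3*t) + 104*t*exp(2*t) - 18*t*exp(t) - 24*exp(4*t) - 96*exp(3*t) + 26*exp(2*t)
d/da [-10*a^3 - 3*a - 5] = -30*a^2 - 3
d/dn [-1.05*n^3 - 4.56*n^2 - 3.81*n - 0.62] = -3.15*n^2 - 9.12*n - 3.81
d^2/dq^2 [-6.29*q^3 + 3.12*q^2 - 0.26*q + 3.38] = 6.24 - 37.74*q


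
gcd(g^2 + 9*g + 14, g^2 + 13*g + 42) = g + 7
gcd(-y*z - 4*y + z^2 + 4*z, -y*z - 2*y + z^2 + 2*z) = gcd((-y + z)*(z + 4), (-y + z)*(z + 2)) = y - z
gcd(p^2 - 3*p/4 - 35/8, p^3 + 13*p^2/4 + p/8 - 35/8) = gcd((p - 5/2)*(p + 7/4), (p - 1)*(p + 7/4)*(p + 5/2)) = p + 7/4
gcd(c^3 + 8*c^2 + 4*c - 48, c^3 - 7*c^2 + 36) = 1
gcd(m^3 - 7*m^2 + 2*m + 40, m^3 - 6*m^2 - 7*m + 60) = m^2 - 9*m + 20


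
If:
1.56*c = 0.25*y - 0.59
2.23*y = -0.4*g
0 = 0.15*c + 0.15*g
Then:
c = -0.39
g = 0.39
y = -0.07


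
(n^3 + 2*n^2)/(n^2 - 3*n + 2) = n^2*(n + 2)/(n^2 - 3*n + 2)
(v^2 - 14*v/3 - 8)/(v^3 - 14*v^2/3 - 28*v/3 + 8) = (3*v + 4)/(3*v^2 + 4*v - 4)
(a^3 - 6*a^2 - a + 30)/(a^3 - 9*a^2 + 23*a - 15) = (a + 2)/(a - 1)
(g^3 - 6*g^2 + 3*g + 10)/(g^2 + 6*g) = (g^3 - 6*g^2 + 3*g + 10)/(g*(g + 6))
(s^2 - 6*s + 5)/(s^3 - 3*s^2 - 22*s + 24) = (s - 5)/(s^2 - 2*s - 24)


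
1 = 1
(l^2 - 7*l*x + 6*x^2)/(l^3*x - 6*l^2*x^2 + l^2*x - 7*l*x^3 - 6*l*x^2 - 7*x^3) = (-l^2 + 7*l*x - 6*x^2)/(x*(-l^3 + 6*l^2*x - l^2 + 7*l*x^2 + 6*l*x + 7*x^2))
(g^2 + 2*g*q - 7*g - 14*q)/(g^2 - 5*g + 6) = (g^2 + 2*g*q - 7*g - 14*q)/(g^2 - 5*g + 6)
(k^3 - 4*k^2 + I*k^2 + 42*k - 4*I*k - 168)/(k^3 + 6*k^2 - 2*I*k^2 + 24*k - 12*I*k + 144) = (k^2 + k*(-4 + 7*I) - 28*I)/(k^2 + k*(6 + 4*I) + 24*I)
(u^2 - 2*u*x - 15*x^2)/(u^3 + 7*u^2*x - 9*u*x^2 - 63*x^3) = (-u + 5*x)/(-u^2 - 4*u*x + 21*x^2)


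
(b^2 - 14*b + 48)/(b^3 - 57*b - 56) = (b - 6)/(b^2 + 8*b + 7)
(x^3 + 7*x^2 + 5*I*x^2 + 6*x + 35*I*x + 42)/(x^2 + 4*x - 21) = (x^2 + 5*I*x + 6)/(x - 3)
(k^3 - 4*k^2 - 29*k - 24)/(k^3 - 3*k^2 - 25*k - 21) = (k - 8)/(k - 7)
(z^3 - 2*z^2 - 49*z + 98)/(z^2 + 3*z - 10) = (z^2 - 49)/(z + 5)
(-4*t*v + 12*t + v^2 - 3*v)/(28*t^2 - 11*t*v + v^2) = (3 - v)/(7*t - v)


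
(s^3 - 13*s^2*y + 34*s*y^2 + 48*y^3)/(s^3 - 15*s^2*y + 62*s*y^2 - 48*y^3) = (-s - y)/(-s + y)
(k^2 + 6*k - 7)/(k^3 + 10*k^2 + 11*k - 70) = (k - 1)/(k^2 + 3*k - 10)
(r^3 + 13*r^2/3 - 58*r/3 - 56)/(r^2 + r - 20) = (r^2 + 25*r/3 + 14)/(r + 5)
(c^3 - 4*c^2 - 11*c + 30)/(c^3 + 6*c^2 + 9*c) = (c^2 - 7*c + 10)/(c*(c + 3))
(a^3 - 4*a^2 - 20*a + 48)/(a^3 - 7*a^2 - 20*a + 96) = (a^2 - 8*a + 12)/(a^2 - 11*a + 24)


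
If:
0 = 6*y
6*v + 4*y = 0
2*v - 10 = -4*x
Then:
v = 0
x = 5/2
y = 0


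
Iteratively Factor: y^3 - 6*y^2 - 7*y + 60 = (y - 4)*(y^2 - 2*y - 15) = (y - 5)*(y - 4)*(y + 3)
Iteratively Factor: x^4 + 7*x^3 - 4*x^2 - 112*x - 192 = (x + 4)*(x^3 + 3*x^2 - 16*x - 48) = (x - 4)*(x + 4)*(x^2 + 7*x + 12) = (x - 4)*(x + 4)^2*(x + 3)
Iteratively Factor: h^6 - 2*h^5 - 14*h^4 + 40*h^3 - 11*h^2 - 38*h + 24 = (h - 1)*(h^5 - h^4 - 15*h^3 + 25*h^2 + 14*h - 24) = (h - 2)*(h - 1)*(h^4 + h^3 - 13*h^2 - h + 12) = (h - 2)*(h - 1)*(h + 1)*(h^3 - 13*h + 12) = (h - 2)*(h - 1)*(h + 1)*(h + 4)*(h^2 - 4*h + 3) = (h - 3)*(h - 2)*(h - 1)*(h + 1)*(h + 4)*(h - 1)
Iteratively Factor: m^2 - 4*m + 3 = (m - 1)*(m - 3)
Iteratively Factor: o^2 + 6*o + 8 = (o + 2)*(o + 4)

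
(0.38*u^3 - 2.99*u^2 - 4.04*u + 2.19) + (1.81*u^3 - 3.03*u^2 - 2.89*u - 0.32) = 2.19*u^3 - 6.02*u^2 - 6.93*u + 1.87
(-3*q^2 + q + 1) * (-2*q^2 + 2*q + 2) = 6*q^4 - 8*q^3 - 6*q^2 + 4*q + 2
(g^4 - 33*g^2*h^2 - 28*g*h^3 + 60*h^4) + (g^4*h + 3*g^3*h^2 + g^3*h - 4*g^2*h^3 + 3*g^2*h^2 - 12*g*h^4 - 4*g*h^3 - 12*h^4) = g^4*h + g^4 + 3*g^3*h^2 + g^3*h - 4*g^2*h^3 - 30*g^2*h^2 - 12*g*h^4 - 32*g*h^3 + 48*h^4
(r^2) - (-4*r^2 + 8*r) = 5*r^2 - 8*r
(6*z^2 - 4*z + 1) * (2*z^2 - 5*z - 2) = 12*z^4 - 38*z^3 + 10*z^2 + 3*z - 2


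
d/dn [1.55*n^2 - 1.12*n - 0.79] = 3.1*n - 1.12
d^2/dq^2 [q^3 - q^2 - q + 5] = 6*q - 2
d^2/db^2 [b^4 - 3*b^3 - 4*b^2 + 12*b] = 12*b^2 - 18*b - 8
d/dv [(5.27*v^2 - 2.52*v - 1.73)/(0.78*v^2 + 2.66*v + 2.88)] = (15.9838*v^2 + 33.054*v - 2.6558)/(0.6084*v^4 + 4.1496*v^3 + 11.5684*v^2 + 15.3216*v + 8.2944)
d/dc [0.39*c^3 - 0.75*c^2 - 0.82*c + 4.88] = 1.17*c^2 - 1.5*c - 0.82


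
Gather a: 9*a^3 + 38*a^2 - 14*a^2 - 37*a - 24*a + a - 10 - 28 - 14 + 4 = 9*a^3 + 24*a^2 - 60*a - 48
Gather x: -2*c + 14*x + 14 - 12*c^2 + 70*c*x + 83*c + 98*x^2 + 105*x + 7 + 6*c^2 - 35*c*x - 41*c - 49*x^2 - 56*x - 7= -6*c^2 + 40*c + 49*x^2 + x*(35*c + 63) + 14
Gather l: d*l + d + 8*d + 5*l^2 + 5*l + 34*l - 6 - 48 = 9*d + 5*l^2 + l*(d + 39) - 54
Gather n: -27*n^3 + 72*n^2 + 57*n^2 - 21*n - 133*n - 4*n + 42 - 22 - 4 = -27*n^3 + 129*n^2 - 158*n + 16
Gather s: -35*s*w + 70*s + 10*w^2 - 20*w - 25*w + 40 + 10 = s*(70 - 35*w) + 10*w^2 - 45*w + 50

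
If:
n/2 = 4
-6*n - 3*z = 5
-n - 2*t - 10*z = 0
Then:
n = 8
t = 253/3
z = -53/3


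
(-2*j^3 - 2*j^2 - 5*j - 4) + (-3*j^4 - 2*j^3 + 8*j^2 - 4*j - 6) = -3*j^4 - 4*j^3 + 6*j^2 - 9*j - 10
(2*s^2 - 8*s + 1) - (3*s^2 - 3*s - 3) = -s^2 - 5*s + 4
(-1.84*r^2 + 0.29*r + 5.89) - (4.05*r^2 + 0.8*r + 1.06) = -5.89*r^2 - 0.51*r + 4.83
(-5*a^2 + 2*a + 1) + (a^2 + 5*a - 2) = -4*a^2 + 7*a - 1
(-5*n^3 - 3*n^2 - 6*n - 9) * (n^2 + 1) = -5*n^5 - 3*n^4 - 11*n^3 - 12*n^2 - 6*n - 9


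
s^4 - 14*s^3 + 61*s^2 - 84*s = s*(s - 7)*(s - 4)*(s - 3)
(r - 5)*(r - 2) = r^2 - 7*r + 10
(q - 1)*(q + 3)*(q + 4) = q^3 + 6*q^2 + 5*q - 12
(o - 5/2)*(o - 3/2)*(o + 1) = o^3 - 3*o^2 - o/4 + 15/4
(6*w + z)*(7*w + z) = 42*w^2 + 13*w*z + z^2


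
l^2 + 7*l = l*(l + 7)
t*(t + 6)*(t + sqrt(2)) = t^3 + sqrt(2)*t^2 + 6*t^2 + 6*sqrt(2)*t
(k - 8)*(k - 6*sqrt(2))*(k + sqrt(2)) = k^3 - 8*k^2 - 5*sqrt(2)*k^2 - 12*k + 40*sqrt(2)*k + 96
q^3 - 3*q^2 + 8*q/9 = q*(q - 8/3)*(q - 1/3)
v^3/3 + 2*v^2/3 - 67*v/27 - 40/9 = (v/3 + 1)*(v - 8/3)*(v + 5/3)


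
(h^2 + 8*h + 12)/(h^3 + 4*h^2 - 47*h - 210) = (h + 2)/(h^2 - 2*h - 35)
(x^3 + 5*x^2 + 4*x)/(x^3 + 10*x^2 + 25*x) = (x^2 + 5*x + 4)/(x^2 + 10*x + 25)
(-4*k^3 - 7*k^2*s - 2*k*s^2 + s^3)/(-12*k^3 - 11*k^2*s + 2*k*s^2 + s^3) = (-4*k^2 - 3*k*s + s^2)/(-12*k^2 + k*s + s^2)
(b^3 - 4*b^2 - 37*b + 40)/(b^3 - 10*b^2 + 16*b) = (b^2 + 4*b - 5)/(b*(b - 2))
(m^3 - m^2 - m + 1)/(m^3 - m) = (m - 1)/m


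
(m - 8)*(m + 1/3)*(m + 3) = m^3 - 14*m^2/3 - 77*m/3 - 8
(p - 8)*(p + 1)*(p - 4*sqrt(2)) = p^3 - 7*p^2 - 4*sqrt(2)*p^2 - 8*p + 28*sqrt(2)*p + 32*sqrt(2)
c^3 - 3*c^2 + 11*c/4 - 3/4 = (c - 3/2)*(c - 1)*(c - 1/2)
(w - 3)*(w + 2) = w^2 - w - 6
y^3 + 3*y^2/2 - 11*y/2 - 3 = (y - 2)*(y + 1/2)*(y + 3)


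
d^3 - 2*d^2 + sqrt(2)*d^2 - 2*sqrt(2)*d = d*(d - 2)*(d + sqrt(2))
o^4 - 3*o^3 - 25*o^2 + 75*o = o*(o - 5)*(o - 3)*(o + 5)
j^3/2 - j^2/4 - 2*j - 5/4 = (j/2 + 1/2)*(j - 5/2)*(j + 1)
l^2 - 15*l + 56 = (l - 8)*(l - 7)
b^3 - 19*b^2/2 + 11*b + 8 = (b - 8)*(b - 2)*(b + 1/2)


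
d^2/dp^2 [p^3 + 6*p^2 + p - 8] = 6*p + 12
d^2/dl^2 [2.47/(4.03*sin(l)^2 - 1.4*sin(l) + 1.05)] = (-160.460092*sin(l)^4 + 41.80722*sin(l)^3 + 277.656158*sin(l)^2 - 87.24534*sin(l) - 11.22121)/(4.03*sin(l)^2 - 1.4*sin(l) + 1.05)^3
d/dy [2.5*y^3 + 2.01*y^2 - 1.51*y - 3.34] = 7.5*y^2 + 4.02*y - 1.51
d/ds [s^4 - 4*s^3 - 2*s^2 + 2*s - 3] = 4*s^3 - 12*s^2 - 4*s + 2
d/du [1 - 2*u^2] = -4*u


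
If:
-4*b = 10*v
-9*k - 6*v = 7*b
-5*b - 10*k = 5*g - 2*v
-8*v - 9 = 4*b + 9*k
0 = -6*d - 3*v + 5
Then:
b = 45/19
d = 149/114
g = -31/95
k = -23/19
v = -18/19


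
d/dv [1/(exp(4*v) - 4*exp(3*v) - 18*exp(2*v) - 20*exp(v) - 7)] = 4*(5 - exp(v))*exp(v)/(exp(6*v) - 10*exp(5*v) - exp(4*v) + 116*exp(3*v) + 239*exp(2*v) + 182*exp(v) + 49)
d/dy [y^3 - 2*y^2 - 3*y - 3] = 3*y^2 - 4*y - 3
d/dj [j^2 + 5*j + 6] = 2*j + 5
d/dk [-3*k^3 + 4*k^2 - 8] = k*(8 - 9*k)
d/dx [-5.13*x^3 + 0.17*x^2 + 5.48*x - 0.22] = -15.39*x^2 + 0.34*x + 5.48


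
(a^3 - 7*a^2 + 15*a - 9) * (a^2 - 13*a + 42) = a^5 - 20*a^4 + 148*a^3 - 498*a^2 + 747*a - 378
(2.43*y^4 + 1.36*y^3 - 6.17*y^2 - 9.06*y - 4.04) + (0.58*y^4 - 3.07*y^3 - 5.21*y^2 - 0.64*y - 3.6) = 3.01*y^4 - 1.71*y^3 - 11.38*y^2 - 9.7*y - 7.64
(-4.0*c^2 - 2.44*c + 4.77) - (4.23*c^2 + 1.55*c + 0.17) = -8.23*c^2 - 3.99*c + 4.6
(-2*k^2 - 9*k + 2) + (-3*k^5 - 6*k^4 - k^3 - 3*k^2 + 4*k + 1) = -3*k^5 - 6*k^4 - k^3 - 5*k^2 - 5*k + 3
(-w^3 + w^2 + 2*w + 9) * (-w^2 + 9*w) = w^5 - 10*w^4 + 7*w^3 + 9*w^2 + 81*w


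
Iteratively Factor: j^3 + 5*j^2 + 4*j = (j + 1)*(j^2 + 4*j) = j*(j + 1)*(j + 4)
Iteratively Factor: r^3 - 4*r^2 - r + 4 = (r + 1)*(r^2 - 5*r + 4) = (r - 4)*(r + 1)*(r - 1)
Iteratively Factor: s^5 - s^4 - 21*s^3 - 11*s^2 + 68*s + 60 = (s - 5)*(s^4 + 4*s^3 - s^2 - 16*s - 12) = (s - 5)*(s + 2)*(s^3 + 2*s^2 - 5*s - 6) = (s - 5)*(s + 2)*(s + 3)*(s^2 - s - 2) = (s - 5)*(s - 2)*(s + 2)*(s + 3)*(s + 1)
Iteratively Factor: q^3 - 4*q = (q - 2)*(q^2 + 2*q) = q*(q - 2)*(q + 2)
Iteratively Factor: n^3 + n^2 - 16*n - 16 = (n + 1)*(n^2 - 16) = (n - 4)*(n + 1)*(n + 4)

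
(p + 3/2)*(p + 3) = p^2 + 9*p/2 + 9/2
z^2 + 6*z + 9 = (z + 3)^2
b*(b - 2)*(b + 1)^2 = b^4 - 3*b^2 - 2*b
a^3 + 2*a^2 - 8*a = a*(a - 2)*(a + 4)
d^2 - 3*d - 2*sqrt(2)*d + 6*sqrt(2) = (d - 3)*(d - 2*sqrt(2))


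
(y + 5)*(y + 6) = y^2 + 11*y + 30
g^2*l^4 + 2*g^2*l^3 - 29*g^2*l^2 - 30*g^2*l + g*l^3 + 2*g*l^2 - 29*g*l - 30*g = (l - 5)*(l + 6)*(g*l + 1)*(g*l + g)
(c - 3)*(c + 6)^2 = c^3 + 9*c^2 - 108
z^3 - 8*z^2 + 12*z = z*(z - 6)*(z - 2)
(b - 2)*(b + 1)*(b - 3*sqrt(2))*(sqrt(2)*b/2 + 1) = sqrt(2)*b^4/2 - 2*b^3 - sqrt(2)*b^3/2 - 4*sqrt(2)*b^2 + 2*b^2 + 4*b + 3*sqrt(2)*b + 6*sqrt(2)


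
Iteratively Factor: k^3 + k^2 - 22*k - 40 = (k - 5)*(k^2 + 6*k + 8) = (k - 5)*(k + 4)*(k + 2)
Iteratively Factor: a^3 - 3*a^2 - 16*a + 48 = (a - 3)*(a^2 - 16) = (a - 4)*(a - 3)*(a + 4)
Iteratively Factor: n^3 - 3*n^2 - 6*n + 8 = (n - 4)*(n^2 + n - 2) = (n - 4)*(n + 2)*(n - 1)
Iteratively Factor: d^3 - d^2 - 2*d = (d + 1)*(d^2 - 2*d) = (d - 2)*(d + 1)*(d)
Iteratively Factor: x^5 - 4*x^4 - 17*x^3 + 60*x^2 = (x + 4)*(x^4 - 8*x^3 + 15*x^2) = (x - 5)*(x + 4)*(x^3 - 3*x^2) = x*(x - 5)*(x + 4)*(x^2 - 3*x) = x*(x - 5)*(x - 3)*(x + 4)*(x)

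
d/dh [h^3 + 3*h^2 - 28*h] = 3*h^2 + 6*h - 28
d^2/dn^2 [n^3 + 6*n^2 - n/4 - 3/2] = 6*n + 12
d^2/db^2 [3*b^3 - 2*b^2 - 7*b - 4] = 18*b - 4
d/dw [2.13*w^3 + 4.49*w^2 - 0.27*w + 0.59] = 6.39*w^2 + 8.98*w - 0.27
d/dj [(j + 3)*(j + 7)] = 2*j + 10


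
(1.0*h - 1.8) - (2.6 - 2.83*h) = 3.83*h - 4.4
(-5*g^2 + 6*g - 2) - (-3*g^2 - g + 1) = -2*g^2 + 7*g - 3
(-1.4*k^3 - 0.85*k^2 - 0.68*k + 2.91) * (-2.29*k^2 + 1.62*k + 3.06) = 3.206*k^5 - 0.3215*k^4 - 4.1038*k^3 - 10.3665*k^2 + 2.6334*k + 8.9046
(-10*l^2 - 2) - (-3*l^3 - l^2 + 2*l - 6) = 3*l^3 - 9*l^2 - 2*l + 4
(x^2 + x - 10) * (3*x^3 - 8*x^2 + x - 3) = 3*x^5 - 5*x^4 - 37*x^3 + 78*x^2 - 13*x + 30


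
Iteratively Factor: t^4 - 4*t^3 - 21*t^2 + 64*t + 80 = (t - 5)*(t^3 + t^2 - 16*t - 16) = (t - 5)*(t + 1)*(t^2 - 16) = (t - 5)*(t - 4)*(t + 1)*(t + 4)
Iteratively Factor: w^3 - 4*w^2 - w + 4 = (w + 1)*(w^2 - 5*w + 4) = (w - 4)*(w + 1)*(w - 1)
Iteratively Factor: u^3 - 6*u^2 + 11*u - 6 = (u - 3)*(u^2 - 3*u + 2) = (u - 3)*(u - 2)*(u - 1)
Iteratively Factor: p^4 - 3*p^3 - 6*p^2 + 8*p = (p - 4)*(p^3 + p^2 - 2*p) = p*(p - 4)*(p^2 + p - 2) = p*(p - 4)*(p - 1)*(p + 2)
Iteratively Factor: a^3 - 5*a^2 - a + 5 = (a - 1)*(a^2 - 4*a - 5) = (a - 5)*(a - 1)*(a + 1)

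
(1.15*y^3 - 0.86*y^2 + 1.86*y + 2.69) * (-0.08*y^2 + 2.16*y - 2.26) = -0.092*y^5 + 2.5528*y^4 - 4.6054*y^3 + 5.746*y^2 + 1.6068*y - 6.0794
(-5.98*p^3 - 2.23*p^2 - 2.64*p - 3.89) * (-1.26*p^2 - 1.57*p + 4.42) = 7.5348*p^5 + 12.1984*p^4 - 19.6041*p^3 - 0.8104*p^2 - 5.5615*p - 17.1938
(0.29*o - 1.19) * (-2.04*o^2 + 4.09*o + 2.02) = -0.5916*o^3 + 3.6137*o^2 - 4.2813*o - 2.4038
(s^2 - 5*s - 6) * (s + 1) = s^3 - 4*s^2 - 11*s - 6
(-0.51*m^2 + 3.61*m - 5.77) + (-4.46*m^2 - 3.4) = -4.97*m^2 + 3.61*m - 9.17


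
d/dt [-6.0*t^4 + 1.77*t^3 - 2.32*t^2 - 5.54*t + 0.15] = -24.0*t^3 + 5.31*t^2 - 4.64*t - 5.54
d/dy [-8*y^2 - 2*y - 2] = -16*y - 2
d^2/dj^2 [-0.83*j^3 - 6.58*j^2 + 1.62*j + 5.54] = -4.98*j - 13.16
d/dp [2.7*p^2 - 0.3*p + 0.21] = 5.4*p - 0.3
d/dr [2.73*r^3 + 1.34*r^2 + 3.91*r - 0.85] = 8.19*r^2 + 2.68*r + 3.91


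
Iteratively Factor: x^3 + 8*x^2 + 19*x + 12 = (x + 3)*(x^2 + 5*x + 4) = (x + 1)*(x + 3)*(x + 4)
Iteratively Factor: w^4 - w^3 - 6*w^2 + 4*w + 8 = (w - 2)*(w^3 + w^2 - 4*w - 4) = (w - 2)*(w + 1)*(w^2 - 4) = (w - 2)^2*(w + 1)*(w + 2)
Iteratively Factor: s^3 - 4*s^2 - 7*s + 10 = (s - 5)*(s^2 + s - 2) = (s - 5)*(s - 1)*(s + 2)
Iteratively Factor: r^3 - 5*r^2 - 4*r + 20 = (r - 2)*(r^2 - 3*r - 10) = (r - 5)*(r - 2)*(r + 2)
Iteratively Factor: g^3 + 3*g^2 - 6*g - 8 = (g + 4)*(g^2 - g - 2) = (g - 2)*(g + 4)*(g + 1)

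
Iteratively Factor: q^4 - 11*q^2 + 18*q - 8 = (q - 1)*(q^3 + q^2 - 10*q + 8) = (q - 1)*(q + 4)*(q^2 - 3*q + 2) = (q - 1)^2*(q + 4)*(q - 2)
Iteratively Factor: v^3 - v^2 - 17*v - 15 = (v + 3)*(v^2 - 4*v - 5) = (v - 5)*(v + 3)*(v + 1)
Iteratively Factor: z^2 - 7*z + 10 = (z - 5)*(z - 2)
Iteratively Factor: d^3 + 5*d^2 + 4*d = (d + 4)*(d^2 + d) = d*(d + 4)*(d + 1)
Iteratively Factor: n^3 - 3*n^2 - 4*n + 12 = (n - 3)*(n^2 - 4) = (n - 3)*(n - 2)*(n + 2)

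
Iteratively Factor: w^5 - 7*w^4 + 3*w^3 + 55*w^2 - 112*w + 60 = (w - 1)*(w^4 - 6*w^3 - 3*w^2 + 52*w - 60) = (w - 1)*(w + 3)*(w^3 - 9*w^2 + 24*w - 20) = (w - 5)*(w - 1)*(w + 3)*(w^2 - 4*w + 4) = (w - 5)*(w - 2)*(w - 1)*(w + 3)*(w - 2)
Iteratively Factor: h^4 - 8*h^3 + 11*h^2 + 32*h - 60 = (h - 3)*(h^3 - 5*h^2 - 4*h + 20) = (h - 3)*(h + 2)*(h^2 - 7*h + 10) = (h - 5)*(h - 3)*(h + 2)*(h - 2)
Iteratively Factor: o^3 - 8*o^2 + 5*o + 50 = (o + 2)*(o^2 - 10*o + 25) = (o - 5)*(o + 2)*(o - 5)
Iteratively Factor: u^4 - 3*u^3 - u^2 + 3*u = (u - 3)*(u^3 - u) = u*(u - 3)*(u^2 - 1) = u*(u - 3)*(u + 1)*(u - 1)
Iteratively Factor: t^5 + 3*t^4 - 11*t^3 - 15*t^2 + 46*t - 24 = (t + 3)*(t^4 - 11*t^2 + 18*t - 8) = (t - 2)*(t + 3)*(t^3 + 2*t^2 - 7*t + 4) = (t - 2)*(t - 1)*(t + 3)*(t^2 + 3*t - 4) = (t - 2)*(t - 1)*(t + 3)*(t + 4)*(t - 1)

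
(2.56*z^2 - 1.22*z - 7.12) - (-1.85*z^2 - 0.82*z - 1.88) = 4.41*z^2 - 0.4*z - 5.24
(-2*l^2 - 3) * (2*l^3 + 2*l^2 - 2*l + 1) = -4*l^5 - 4*l^4 - 2*l^3 - 8*l^2 + 6*l - 3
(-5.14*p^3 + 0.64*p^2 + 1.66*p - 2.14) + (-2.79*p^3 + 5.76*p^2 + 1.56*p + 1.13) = -7.93*p^3 + 6.4*p^2 + 3.22*p - 1.01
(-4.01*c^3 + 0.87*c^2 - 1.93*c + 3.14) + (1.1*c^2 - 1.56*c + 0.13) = -4.01*c^3 + 1.97*c^2 - 3.49*c + 3.27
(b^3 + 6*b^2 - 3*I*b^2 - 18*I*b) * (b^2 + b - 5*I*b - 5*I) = b^5 + 7*b^4 - 8*I*b^4 - 9*b^3 - 56*I*b^3 - 105*b^2 - 48*I*b^2 - 90*b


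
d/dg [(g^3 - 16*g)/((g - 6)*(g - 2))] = (g^4 - 16*g^3 + 52*g^2 - 192)/(g^4 - 16*g^3 + 88*g^2 - 192*g + 144)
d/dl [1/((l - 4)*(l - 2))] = 2*(3 - l)/(l^4 - 12*l^3 + 52*l^2 - 96*l + 64)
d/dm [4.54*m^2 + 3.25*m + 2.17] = 9.08*m + 3.25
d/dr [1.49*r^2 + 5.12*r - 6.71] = 2.98*r + 5.12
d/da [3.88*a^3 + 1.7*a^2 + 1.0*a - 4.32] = 11.64*a^2 + 3.4*a + 1.0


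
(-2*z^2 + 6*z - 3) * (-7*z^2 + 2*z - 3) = 14*z^4 - 46*z^3 + 39*z^2 - 24*z + 9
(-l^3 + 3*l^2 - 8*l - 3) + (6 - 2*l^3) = -3*l^3 + 3*l^2 - 8*l + 3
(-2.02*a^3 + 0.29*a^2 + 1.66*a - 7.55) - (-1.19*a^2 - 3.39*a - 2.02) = -2.02*a^3 + 1.48*a^2 + 5.05*a - 5.53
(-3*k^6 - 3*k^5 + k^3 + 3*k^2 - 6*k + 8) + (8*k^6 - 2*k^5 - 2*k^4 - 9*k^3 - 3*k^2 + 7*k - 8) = 5*k^6 - 5*k^5 - 2*k^4 - 8*k^3 + k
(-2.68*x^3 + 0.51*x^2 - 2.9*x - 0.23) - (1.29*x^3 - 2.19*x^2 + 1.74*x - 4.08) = -3.97*x^3 + 2.7*x^2 - 4.64*x + 3.85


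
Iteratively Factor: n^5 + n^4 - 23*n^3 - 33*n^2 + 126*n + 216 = (n - 4)*(n^4 + 5*n^3 - 3*n^2 - 45*n - 54) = (n - 4)*(n + 3)*(n^3 + 2*n^2 - 9*n - 18) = (n - 4)*(n + 2)*(n + 3)*(n^2 - 9) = (n - 4)*(n + 2)*(n + 3)^2*(n - 3)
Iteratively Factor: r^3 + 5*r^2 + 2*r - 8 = (r + 4)*(r^2 + r - 2) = (r + 2)*(r + 4)*(r - 1)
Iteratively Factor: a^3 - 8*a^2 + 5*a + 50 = (a - 5)*(a^2 - 3*a - 10) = (a - 5)*(a + 2)*(a - 5)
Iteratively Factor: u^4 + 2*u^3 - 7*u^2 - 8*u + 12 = (u - 1)*(u^3 + 3*u^2 - 4*u - 12) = (u - 1)*(u + 3)*(u^2 - 4) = (u - 1)*(u + 2)*(u + 3)*(u - 2)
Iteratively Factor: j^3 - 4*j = (j - 2)*(j^2 + 2*j) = (j - 2)*(j + 2)*(j)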